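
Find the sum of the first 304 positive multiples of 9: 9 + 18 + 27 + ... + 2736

Factor out 9: = 9(1 + 2 + ... + 304) = 9 × n(n+1)/2
= 9 × 304×305/2
= 9 × 46360
= 417240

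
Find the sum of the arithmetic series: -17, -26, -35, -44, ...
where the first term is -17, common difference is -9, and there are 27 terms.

Sₙ = n/2 × (first + last)
Last term = a + (n-1)d = -17 + (27-1)×(-9) = -251
S_27 = 27/2 × (-17 + (-251))
S_27 = 27/2 × (-268) = -3618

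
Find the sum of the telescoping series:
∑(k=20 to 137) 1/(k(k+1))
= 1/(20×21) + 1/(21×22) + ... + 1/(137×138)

Partial fractions: 1/(k(k+1)) = 1/k - 1/(k+1)
The series telescopes:
= (1/20 - 1/21) + (1/21 - 1/22) + ... + (1/137 - 1/138)
= 1/20 - 1/138
= 59/1380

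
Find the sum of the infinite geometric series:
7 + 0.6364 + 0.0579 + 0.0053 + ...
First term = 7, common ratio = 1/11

For |r| < 1, S = a / (1 - r)
S = 7 / (1 - (1/11))
S = 7 / (10/11)
S = 77/10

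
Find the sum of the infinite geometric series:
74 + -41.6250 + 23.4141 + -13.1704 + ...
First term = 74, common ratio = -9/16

For |r| < 1, S = a / (1 - r)
S = 74 / (1 - (-9/16))
S = 74 / (25/16)
S = 1184/25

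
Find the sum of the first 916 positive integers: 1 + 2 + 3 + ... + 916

Formula: ∑k = n(n+1)/2
= 916×917/2
= 839972/2
= 419986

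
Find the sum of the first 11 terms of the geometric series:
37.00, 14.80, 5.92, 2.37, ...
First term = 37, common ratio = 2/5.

Sₙ = a(1 - rⁿ) / (1 - r)
S_11 = 37(1 - (2/5)^11) / (1 - (2/5))
S_11 = 37(1 - (2048/48828125)) / (3/5)
S_11 = 602188283/9765625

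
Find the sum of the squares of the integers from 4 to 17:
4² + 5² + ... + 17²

Use ∑_{k=1}^{n} k² = n(n+1)(2n+1)/6, then subtract the first 3 terms.
∑_{k=1}^{17} k² = 17×18×35/6 = 1785
∑_{k=1}^{3} k² = 3×4×7/6 = 14
∑_{k=4}^{17} k² = 1785 - 14 = 1771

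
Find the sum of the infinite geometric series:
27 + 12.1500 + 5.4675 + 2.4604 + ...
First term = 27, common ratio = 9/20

For |r| < 1, S = a / (1 - r)
S = 27 / (1 - (9/20))
S = 27 / (11/20)
S = 540/11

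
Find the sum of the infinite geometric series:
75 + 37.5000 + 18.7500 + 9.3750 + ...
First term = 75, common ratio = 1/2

For |r| < 1, S = a / (1 - r)
S = 75 / (1 - (1/2))
S = 75 / (1/2)
S = 150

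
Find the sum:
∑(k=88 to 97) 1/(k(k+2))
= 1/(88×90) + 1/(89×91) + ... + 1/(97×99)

Partial fractions: 1/(k(k+2)) = (1/2)[1/k - 1/(k+2)]
Telescoping leaves the first two and last two terms:
= (1/2)[1/88 + 1/89 - 1/98 - 1/99]
= 7925/6907824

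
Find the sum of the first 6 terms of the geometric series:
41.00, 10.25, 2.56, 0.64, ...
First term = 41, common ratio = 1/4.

Sₙ = a(1 - rⁿ) / (1 - r)
S_6 = 41(1 - (1/4)^6) / (1 - (1/4))
S_6 = 41(1 - (1/4096)) / (3/4)
S_6 = 55965/1024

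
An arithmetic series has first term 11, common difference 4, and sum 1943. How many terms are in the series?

Using S = n/2 × [2a + (n-1)d]
1943 = n/2 × [2(11) + (n-1)(4)]
1943 = n/2 × [22 + 4n - 4]
3886 = n × [18 + 4n]
4n² + (18)n - 3886 = 0
Discriminant: Δ = (18)² - 4(4)(-3886) = 324 + 62176 = 62500
√Δ = 250
n = [-(18) + √Δ] / (2·4) = (-18 + 250) / 8 = 232 / 8 = 29
(The negative root is discarded since n must be a positive integer.)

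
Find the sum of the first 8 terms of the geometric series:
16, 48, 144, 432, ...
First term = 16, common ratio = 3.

Sₙ = a(1 - rⁿ) / (1 - r)
S_8 = 16(1 - 3^8) / (1 - 3)
S_8 = 16(1 - 6561) / (-2)
S_8 = 52480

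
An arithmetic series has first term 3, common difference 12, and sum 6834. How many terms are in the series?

Using S = n/2 × [2a + (n-1)d]
6834 = n/2 × [2(3) + (n-1)(12)]
6834 = n/2 × [6 + 12n - 12]
13668 = n × [-6 + 12n]
12n² + (-6)n - 13668 = 0
Discriminant: Δ = (-6)² - 4(12)(-13668) = 36 + 656064 = 656100
√Δ = 810
n = [-(-6) + √Δ] / (2·12) = (6 + 810) / 24 = 816 / 24 = 34
(The negative root is discarded since n must be a positive integer.)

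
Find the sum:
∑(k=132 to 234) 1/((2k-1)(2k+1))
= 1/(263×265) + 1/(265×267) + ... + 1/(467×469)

Partial fractions: 1/((2k-1)(2k+1)) = (1/2)[1/(2k-1) - 1/(2k+1)]
The series telescopes:
= (1/2)[1/263 - 1/469]
= 103/123347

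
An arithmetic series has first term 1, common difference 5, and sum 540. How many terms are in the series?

Using S = n/2 × [2a + (n-1)d]
540 = n/2 × [2(1) + (n-1)(5)]
540 = n/2 × [2 + 5n - 5]
1080 = n × [-3 + 5n]
5n² + (-3)n - 1080 = 0
Discriminant: Δ = (-3)² - 4(5)(-1080) = 9 + 21600 = 21609
√Δ = 147
n = [-(-3) + √Δ] / (2·5) = (3 + 147) / 10 = 150 / 10 = 15
(The negative root is discarded since n must be a positive integer.)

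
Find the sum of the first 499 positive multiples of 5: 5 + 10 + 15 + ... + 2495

Factor out 5: = 5(1 + 2 + ... + 499) = 5 × n(n+1)/2
= 5 × 499×500/2
= 5 × 124750
= 623750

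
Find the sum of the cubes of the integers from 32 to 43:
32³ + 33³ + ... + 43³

Use ∑_{k=1}^{n} k³ = [n(n+1)/2]², then subtract the first 31 terms.
∑_{k=1}^{43} k³ = [43×44/2]² = 946² = 894916
∑_{k=1}^{31} k³ = [31×32/2]² = 496² = 246016
∑_{k=32}^{43} k³ = 894916 - 246016 = 648900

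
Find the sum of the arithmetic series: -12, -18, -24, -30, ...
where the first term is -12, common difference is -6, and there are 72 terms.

Sₙ = n/2 × (first + last)
Last term = a + (n-1)d = -12 + (72-1)×(-6) = -438
S_72 = 72/2 × (-12 + (-438))
S_72 = 72/2 × (-450) = -16200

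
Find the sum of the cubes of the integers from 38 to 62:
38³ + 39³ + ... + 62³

Use ∑_{k=1}^{n} k³ = [n(n+1)/2]², then subtract the first 37 terms.
∑_{k=1}^{62} k³ = [62×63/2]² = 1953² = 3814209
∑_{k=1}^{37} k³ = [37×38/2]² = 703² = 494209
∑_{k=38}^{62} k³ = 3814209 - 494209 = 3320000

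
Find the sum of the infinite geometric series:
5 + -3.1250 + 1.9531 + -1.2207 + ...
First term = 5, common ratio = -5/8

For |r| < 1, S = a / (1 - r)
S = 5 / (1 - (-5/8))
S = 5 / (13/8)
S = 40/13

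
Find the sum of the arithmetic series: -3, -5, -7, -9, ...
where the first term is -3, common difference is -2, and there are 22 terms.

Sₙ = n/2 × (first + last)
Last term = a + (n-1)d = -3 + (22-1)×(-2) = -45
S_22 = 22/2 × (-3 + (-45))
S_22 = 22/2 × (-48) = -528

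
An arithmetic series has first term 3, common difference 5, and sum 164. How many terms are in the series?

Using S = n/2 × [2a + (n-1)d]
164 = n/2 × [2(3) + (n-1)(5)]
164 = n/2 × [6 + 5n - 5]
328 = n × [1 + 5n]
5n² + (1)n - 328 = 0
Discriminant: Δ = (1)² - 4(5)(-328) = 1 + 6560 = 6561
√Δ = 81
n = [-(1) + √Δ] / (2·5) = (-1 + 81) / 10 = 80 / 10 = 8
(The negative root is discarded since n must be a positive integer.)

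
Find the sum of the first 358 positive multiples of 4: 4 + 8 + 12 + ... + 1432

Factor out 4: = 4(1 + 2 + ... + 358) = 4 × n(n+1)/2
= 4 × 358×359/2
= 4 × 64261
= 257044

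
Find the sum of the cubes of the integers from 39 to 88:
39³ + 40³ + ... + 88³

Use ∑_{k=1}^{n} k³ = [n(n+1)/2]², then subtract the first 38 terms.
∑_{k=1}^{88} k³ = [88×89/2]² = 3916² = 15335056
∑_{k=1}^{38} k³ = [38×39/2]² = 741² = 549081
∑_{k=39}^{88} k³ = 15335056 - 549081 = 14785975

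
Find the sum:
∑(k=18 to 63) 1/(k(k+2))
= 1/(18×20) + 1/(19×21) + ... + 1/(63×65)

Partial fractions: 1/(k(k+2)) = (1/2)[1/k - 1/(k+2)]
Telescoping leaves the first two and last two terms:
= (1/2)[1/18 + 1/19 - 1/64 - 1/65]
= 54901/1422720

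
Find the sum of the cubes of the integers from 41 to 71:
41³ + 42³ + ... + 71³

Use ∑_{k=1}^{n} k³ = [n(n+1)/2]², then subtract the first 40 terms.
∑_{k=1}^{71} k³ = [71×72/2]² = 2556² = 6533136
∑_{k=1}^{40} k³ = [40×41/2]² = 820² = 672400
∑_{k=41}^{71} k³ = 6533136 - 672400 = 5860736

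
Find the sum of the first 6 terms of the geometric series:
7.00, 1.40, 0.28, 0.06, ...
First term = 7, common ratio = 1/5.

Sₙ = a(1 - rⁿ) / (1 - r)
S_6 = 7(1 - (1/5)^6) / (1 - (1/5))
S_6 = 7(1 - (1/15625)) / (4/5)
S_6 = 27342/3125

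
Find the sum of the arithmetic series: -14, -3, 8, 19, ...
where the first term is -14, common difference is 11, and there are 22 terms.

Sₙ = n/2 × (first + last)
Last term = a + (n-1)d = -14 + (22-1)×11 = 217
S_22 = 22/2 × (-14 + 217)
S_22 = 22/2 × 203 = 2233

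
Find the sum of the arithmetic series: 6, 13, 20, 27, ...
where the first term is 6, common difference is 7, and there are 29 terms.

Sₙ = n/2 × (first + last)
Last term = a + (n-1)d = 6 + (29-1)×7 = 202
S_29 = 29/2 × (6 + 202)
S_29 = 29/2 × 208 = 3016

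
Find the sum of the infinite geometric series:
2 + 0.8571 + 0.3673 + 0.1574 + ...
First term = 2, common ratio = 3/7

For |r| < 1, S = a / (1 - r)
S = 2 / (1 - (3/7))
S = 2 / (4/7)
S = 7/2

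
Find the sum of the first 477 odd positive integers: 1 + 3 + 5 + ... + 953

Sum of first n odd numbers = n²
= 477²
= 227529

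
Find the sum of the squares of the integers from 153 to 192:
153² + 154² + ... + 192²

Use ∑_{k=1}^{n} k² = n(n+1)(2n+1)/6, then subtract the first 152 terms.
∑_{k=1}^{192} k² = 192×193×385/6 = 2377760
∑_{k=1}^{152} k² = 152×153×305/6 = 1182180
∑_{k=153}^{192} k² = 2377760 - 1182180 = 1195580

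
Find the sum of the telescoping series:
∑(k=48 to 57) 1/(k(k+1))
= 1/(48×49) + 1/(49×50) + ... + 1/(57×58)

Partial fractions: 1/(k(k+1)) = 1/k - 1/(k+1)
The series telescopes:
= (1/48 - 1/49) + (1/49 - 1/50) + ... + (1/57 - 1/58)
= 1/48 - 1/58
= 5/1392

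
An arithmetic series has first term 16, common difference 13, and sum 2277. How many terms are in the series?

Using S = n/2 × [2a + (n-1)d]
2277 = n/2 × [2(16) + (n-1)(13)]
2277 = n/2 × [32 + 13n - 13]
4554 = n × [19 + 13n]
13n² + (19)n - 4554 = 0
Discriminant: Δ = (19)² - 4(13)(-4554) = 361 + 236808 = 237169
√Δ = 487
n = [-(19) + √Δ] / (2·13) = (-19 + 487) / 26 = 468 / 26 = 18
(The negative root is discarded since n must be a positive integer.)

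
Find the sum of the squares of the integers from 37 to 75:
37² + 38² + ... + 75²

Use ∑_{k=1}^{n} k² = n(n+1)(2n+1)/6, then subtract the first 36 terms.
∑_{k=1}^{75} k² = 75×76×151/6 = 143450
∑_{k=1}^{36} k² = 36×37×73/6 = 16206
∑_{k=37}^{75} k² = 143450 - 16206 = 127244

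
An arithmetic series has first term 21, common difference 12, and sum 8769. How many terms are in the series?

Using S = n/2 × [2a + (n-1)d]
8769 = n/2 × [2(21) + (n-1)(12)]
8769 = n/2 × [42 + 12n - 12]
17538 = n × [30 + 12n]
12n² + (30)n - 17538 = 0
Discriminant: Δ = (30)² - 4(12)(-17538) = 900 + 841824 = 842724
√Δ = 918
n = [-(30) + √Δ] / (2·12) = (-30 + 918) / 24 = 888 / 24 = 37
(The negative root is discarded since n must be a positive integer.)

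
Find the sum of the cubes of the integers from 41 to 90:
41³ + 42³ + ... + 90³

Use ∑_{k=1}^{n} k³ = [n(n+1)/2]², then subtract the first 40 terms.
∑_{k=1}^{90} k³ = [90×91/2]² = 4095² = 16769025
∑_{k=1}^{40} k³ = [40×41/2]² = 820² = 672400
∑_{k=41}^{90} k³ = 16769025 - 672400 = 16096625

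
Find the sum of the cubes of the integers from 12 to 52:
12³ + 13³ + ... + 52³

Use ∑_{k=1}^{n} k³ = [n(n+1)/2]², then subtract the first 11 terms.
∑_{k=1}^{52} k³ = [52×53/2]² = 1378² = 1898884
∑_{k=1}^{11} k³ = [11×12/2]² = 66² = 4356
∑_{k=12}^{52} k³ = 1898884 - 4356 = 1894528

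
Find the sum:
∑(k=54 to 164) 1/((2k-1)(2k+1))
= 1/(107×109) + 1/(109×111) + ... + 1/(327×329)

Partial fractions: 1/((2k-1)(2k+1)) = (1/2)[1/(2k-1) - 1/(2k+1)]
The series telescopes:
= (1/2)[1/107 - 1/329]
= 111/35203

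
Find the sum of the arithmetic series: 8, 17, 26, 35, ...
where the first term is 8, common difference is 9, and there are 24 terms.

Sₙ = n/2 × (first + last)
Last term = a + (n-1)d = 8 + (24-1)×9 = 215
S_24 = 24/2 × (8 + 215)
S_24 = 24/2 × 223 = 2676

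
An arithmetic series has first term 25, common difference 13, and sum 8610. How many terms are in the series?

Using S = n/2 × [2a + (n-1)d]
8610 = n/2 × [2(25) + (n-1)(13)]
8610 = n/2 × [50 + 13n - 13]
17220 = n × [37 + 13n]
13n² + (37)n - 17220 = 0
Discriminant: Δ = (37)² - 4(13)(-17220) = 1369 + 895440 = 896809
√Δ = 947
n = [-(37) + √Δ] / (2·13) = (-37 + 947) / 26 = 910 / 26 = 35
(The negative root is discarded since n must be a positive integer.)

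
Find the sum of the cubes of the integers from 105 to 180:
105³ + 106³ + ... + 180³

Use ∑_{k=1}^{n} k³ = [n(n+1)/2]², then subtract the first 104 terms.
∑_{k=1}^{180} k³ = [180×181/2]² = 16290² = 265364100
∑_{k=1}^{104} k³ = [104×105/2]² = 5460² = 29811600
∑_{k=105}^{180} k³ = 265364100 - 29811600 = 235552500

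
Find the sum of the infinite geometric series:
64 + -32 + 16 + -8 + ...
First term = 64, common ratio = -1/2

For |r| < 1, S = a / (1 - r)
S = 64 / (1 - (-1/2))
S = 64 / (3/2)
S = 128/3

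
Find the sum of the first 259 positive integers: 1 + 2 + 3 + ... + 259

Formula: ∑k = n(n+1)/2
= 259×260/2
= 67340/2
= 33670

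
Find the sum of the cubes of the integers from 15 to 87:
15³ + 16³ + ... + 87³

Use ∑_{k=1}^{n} k³ = [n(n+1)/2]², then subtract the first 14 terms.
∑_{k=1}^{87} k³ = [87×88/2]² = 3828² = 14653584
∑_{k=1}^{14} k³ = [14×15/2]² = 105² = 11025
∑_{k=15}^{87} k³ = 14653584 - 11025 = 14642559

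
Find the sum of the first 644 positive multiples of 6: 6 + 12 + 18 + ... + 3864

Factor out 6: = 6(1 + 2 + ... + 644) = 6 × n(n+1)/2
= 6 × 644×645/2
= 6 × 207690
= 1246140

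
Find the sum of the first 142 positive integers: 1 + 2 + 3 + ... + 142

Formula: ∑k = n(n+1)/2
= 142×143/2
= 20306/2
= 10153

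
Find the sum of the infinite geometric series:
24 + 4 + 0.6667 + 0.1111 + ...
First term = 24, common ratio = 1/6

For |r| < 1, S = a / (1 - r)
S = 24 / (1 - (1/6))
S = 24 / (5/6)
S = 144/5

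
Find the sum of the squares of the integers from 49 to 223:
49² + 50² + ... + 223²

Use ∑_{k=1}^{n} k² = n(n+1)(2n+1)/6, then subtract the first 48 terms.
∑_{k=1}^{223} k² = 223×224×447/6 = 3721424
∑_{k=1}^{48} k² = 48×49×97/6 = 38024
∑_{k=49}^{223} k² = 3721424 - 38024 = 3683400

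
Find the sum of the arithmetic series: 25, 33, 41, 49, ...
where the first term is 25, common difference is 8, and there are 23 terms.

Sₙ = n/2 × (first + last)
Last term = a + (n-1)d = 25 + (23-1)×8 = 201
S_23 = 23/2 × (25 + 201)
S_23 = 23/2 × 226 = 2599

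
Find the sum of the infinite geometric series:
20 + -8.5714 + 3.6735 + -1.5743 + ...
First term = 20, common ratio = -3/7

For |r| < 1, S = a / (1 - r)
S = 20 / (1 - (-3/7))
S = 20 / (10/7)
S = 14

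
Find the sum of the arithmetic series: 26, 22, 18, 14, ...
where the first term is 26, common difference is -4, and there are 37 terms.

Sₙ = n/2 × (first + last)
Last term = a + (n-1)d = 26 + (37-1)×(-4) = -118
S_37 = 37/2 × (26 + (-118))
S_37 = 37/2 × (-92) = -1702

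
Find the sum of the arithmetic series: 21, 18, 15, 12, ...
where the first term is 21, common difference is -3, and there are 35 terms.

Sₙ = n/2 × (first + last)
Last term = a + (n-1)d = 21 + (35-1)×(-3) = -81
S_35 = 35/2 × (21 + (-81))
S_35 = 35/2 × (-60) = -1050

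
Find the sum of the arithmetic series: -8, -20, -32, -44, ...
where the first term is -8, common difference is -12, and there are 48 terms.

Sₙ = n/2 × (first + last)
Last term = a + (n-1)d = -8 + (48-1)×(-12) = -572
S_48 = 48/2 × (-8 + (-572))
S_48 = 48/2 × (-580) = -13920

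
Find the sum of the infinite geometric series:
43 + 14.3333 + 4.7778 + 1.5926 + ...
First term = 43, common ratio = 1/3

For |r| < 1, S = a / (1 - r)
S = 43 / (1 - (1/3))
S = 43 / (2/3)
S = 129/2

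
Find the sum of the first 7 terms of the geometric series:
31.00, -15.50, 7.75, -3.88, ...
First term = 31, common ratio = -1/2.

Sₙ = a(1 - rⁿ) / (1 - r)
S_7 = 31(1 - (-1/2)^7) / (1 - (-1/2))
S_7 = 31(1 - (-1/128)) / (3/2)
S_7 = 1333/64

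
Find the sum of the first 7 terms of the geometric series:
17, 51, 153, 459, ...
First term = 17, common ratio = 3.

Sₙ = a(1 - rⁿ) / (1 - r)
S_7 = 17(1 - 3^7) / (1 - 3)
S_7 = 17(1 - 2187) / (-2)
S_7 = 18581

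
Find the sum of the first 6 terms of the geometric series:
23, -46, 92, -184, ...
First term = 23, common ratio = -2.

Sₙ = a(1 - rⁿ) / (1 - r)
S_6 = 23(1 - (-2)^6) / (1 - (-2))
S_6 = 23(1 - 64) / (3)
S_6 = -483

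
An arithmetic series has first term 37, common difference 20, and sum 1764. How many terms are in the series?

Using S = n/2 × [2a + (n-1)d]
1764 = n/2 × [2(37) + (n-1)(20)]
1764 = n/2 × [74 + 20n - 20]
3528 = n × [54 + 20n]
20n² + (54)n - 3528 = 0
Discriminant: Δ = (54)² - 4(20)(-3528) = 2916 + 282240 = 285156
√Δ = 534
n = [-(54) + √Δ] / (2·20) = (-54 + 534) / 40 = 480 / 40 = 12
(The negative root is discarded since n must be a positive integer.)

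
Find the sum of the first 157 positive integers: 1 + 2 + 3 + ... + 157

Formula: ∑k = n(n+1)/2
= 157×158/2
= 24806/2
= 12403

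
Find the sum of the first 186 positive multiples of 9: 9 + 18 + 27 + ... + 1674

Factor out 9: = 9(1 + 2 + ... + 186) = 9 × n(n+1)/2
= 9 × 186×187/2
= 9 × 17391
= 156519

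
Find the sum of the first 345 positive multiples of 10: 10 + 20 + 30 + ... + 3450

Factor out 10: = 10(1 + 2 + ... + 345) = 10 × n(n+1)/2
= 10 × 345×346/2
= 10 × 59685
= 596850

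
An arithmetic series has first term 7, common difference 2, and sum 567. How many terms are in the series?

Using S = n/2 × [2a + (n-1)d]
567 = n/2 × [2(7) + (n-1)(2)]
567 = n/2 × [14 + 2n - 2]
1134 = n × [12 + 2n]
2n² + (12)n - 1134 = 0
Discriminant: Δ = (12)² - 4(2)(-1134) = 144 + 9072 = 9216
√Δ = 96
n = [-(12) + √Δ] / (2·2) = (-12 + 96) / 4 = 84 / 4 = 21
(The negative root is discarded since n must be a positive integer.)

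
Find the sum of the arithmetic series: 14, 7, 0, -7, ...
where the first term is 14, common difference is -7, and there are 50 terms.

Sₙ = n/2 × (first + last)
Last term = a + (n-1)d = 14 + (50-1)×(-7) = -329
S_50 = 50/2 × (14 + (-329))
S_50 = 50/2 × (-315) = -7875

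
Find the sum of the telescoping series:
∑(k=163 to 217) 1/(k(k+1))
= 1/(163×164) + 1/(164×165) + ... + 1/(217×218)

Partial fractions: 1/(k(k+1)) = 1/k - 1/(k+1)
The series telescopes:
= (1/163 - 1/164) + (1/164 - 1/165) + ... + (1/217 - 1/218)
= 1/163 - 1/218
= 55/35534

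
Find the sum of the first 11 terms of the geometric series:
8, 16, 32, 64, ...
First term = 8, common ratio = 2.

Sₙ = a(1 - rⁿ) / (1 - r)
S_11 = 8(1 - 2^11) / (1 - 2)
S_11 = 8(1 - 2048) / (-1)
S_11 = 16376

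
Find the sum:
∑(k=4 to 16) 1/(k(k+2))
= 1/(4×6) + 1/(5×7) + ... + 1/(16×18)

Partial fractions: 1/(k(k+2)) = (1/2)[1/k - 1/(k+2)]
Telescoping leaves the first two and last two terms:
= (1/2)[1/4 + 1/5 - 1/17 - 1/18]
= 1027/6120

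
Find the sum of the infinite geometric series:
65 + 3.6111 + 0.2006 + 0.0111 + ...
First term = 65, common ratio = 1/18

For |r| < 1, S = a / (1 - r)
S = 65 / (1 - (1/18))
S = 65 / (17/18)
S = 1170/17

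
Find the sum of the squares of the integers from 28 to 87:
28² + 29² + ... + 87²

Use ∑_{k=1}^{n} k² = n(n+1)(2n+1)/6, then subtract the first 27 terms.
∑_{k=1}^{87} k² = 87×88×175/6 = 223300
∑_{k=1}^{27} k² = 27×28×55/6 = 6930
∑_{k=28}^{87} k² = 223300 - 6930 = 216370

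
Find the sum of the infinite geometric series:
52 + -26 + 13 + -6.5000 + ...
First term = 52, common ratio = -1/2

For |r| < 1, S = a / (1 - r)
S = 52 / (1 - (-1/2))
S = 52 / (3/2)
S = 104/3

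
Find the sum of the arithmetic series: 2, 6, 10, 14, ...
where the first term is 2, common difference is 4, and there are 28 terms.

Sₙ = n/2 × (first + last)
Last term = a + (n-1)d = 2 + (28-1)×4 = 110
S_28 = 28/2 × (2 + 110)
S_28 = 28/2 × 112 = 1568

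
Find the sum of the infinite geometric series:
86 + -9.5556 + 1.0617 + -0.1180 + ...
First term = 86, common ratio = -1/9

For |r| < 1, S = a / (1 - r)
S = 86 / (1 - (-1/9))
S = 86 / (10/9)
S = 387/5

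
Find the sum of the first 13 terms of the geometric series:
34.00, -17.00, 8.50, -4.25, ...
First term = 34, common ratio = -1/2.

Sₙ = a(1 - rⁿ) / (1 - r)
S_13 = 34(1 - (-1/2)^13) / (1 - (-1/2))
S_13 = 34(1 - (-1/8192)) / (3/2)
S_13 = 46427/2048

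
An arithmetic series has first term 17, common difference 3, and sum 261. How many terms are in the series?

Using S = n/2 × [2a + (n-1)d]
261 = n/2 × [2(17) + (n-1)(3)]
261 = n/2 × [34 + 3n - 3]
522 = n × [31 + 3n]
3n² + (31)n - 522 = 0
Discriminant: Δ = (31)² - 4(3)(-522) = 961 + 6264 = 7225
√Δ = 85
n = [-(31) + √Δ] / (2·3) = (-31 + 85) / 6 = 54 / 6 = 9
(The negative root is discarded since n must be a positive integer.)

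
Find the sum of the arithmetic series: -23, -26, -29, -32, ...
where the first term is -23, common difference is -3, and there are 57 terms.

Sₙ = n/2 × (first + last)
Last term = a + (n-1)d = -23 + (57-1)×(-3) = -191
S_57 = 57/2 × (-23 + (-191))
S_57 = 57/2 × (-214) = -6099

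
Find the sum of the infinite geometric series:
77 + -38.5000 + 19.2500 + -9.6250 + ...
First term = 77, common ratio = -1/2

For |r| < 1, S = a / (1 - r)
S = 77 / (1 - (-1/2))
S = 77 / (3/2)
S = 154/3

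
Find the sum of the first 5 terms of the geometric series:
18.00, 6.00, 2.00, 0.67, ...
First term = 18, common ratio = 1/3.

Sₙ = a(1 - rⁿ) / (1 - r)
S_5 = 18(1 - (1/3)^5) / (1 - (1/3))
S_5 = 18(1 - (1/243)) / (2/3)
S_5 = 242/9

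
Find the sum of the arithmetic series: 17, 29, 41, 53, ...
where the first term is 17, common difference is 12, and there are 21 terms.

Sₙ = n/2 × (first + last)
Last term = a + (n-1)d = 17 + (21-1)×12 = 257
S_21 = 21/2 × (17 + 257)
S_21 = 21/2 × 274 = 2877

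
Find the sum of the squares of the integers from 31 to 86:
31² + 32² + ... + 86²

Use ∑_{k=1}^{n} k² = n(n+1)(2n+1)/6, then subtract the first 30 terms.
∑_{k=1}^{86} k² = 86×87×173/6 = 215731
∑_{k=1}^{30} k² = 30×31×61/6 = 9455
∑_{k=31}^{86} k² = 215731 - 9455 = 206276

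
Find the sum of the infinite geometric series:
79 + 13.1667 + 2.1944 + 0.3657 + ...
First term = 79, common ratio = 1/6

For |r| < 1, S = a / (1 - r)
S = 79 / (1 - (1/6))
S = 79 / (5/6)
S = 474/5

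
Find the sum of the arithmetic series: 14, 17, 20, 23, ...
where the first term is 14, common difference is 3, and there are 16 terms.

Sₙ = n/2 × (first + last)
Last term = a + (n-1)d = 14 + (16-1)×3 = 59
S_16 = 16/2 × (14 + 59)
S_16 = 16/2 × 73 = 584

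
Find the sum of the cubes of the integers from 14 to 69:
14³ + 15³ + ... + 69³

Use ∑_{k=1}^{n} k³ = [n(n+1)/2]², then subtract the first 13 terms.
∑_{k=1}^{69} k³ = [69×70/2]² = 2415² = 5832225
∑_{k=1}^{13} k³ = [13×14/2]² = 91² = 8281
∑_{k=14}^{69} k³ = 5832225 - 8281 = 5823944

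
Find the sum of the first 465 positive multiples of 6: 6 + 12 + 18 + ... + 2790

Factor out 6: = 6(1 + 2 + ... + 465) = 6 × n(n+1)/2
= 6 × 465×466/2
= 6 × 108345
= 650070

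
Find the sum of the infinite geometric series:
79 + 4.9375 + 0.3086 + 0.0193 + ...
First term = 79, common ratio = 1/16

For |r| < 1, S = a / (1 - r)
S = 79 / (1 - (1/16))
S = 79 / (15/16)
S = 1264/15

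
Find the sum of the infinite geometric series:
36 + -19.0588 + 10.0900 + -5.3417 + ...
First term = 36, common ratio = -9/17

For |r| < 1, S = a / (1 - r)
S = 36 / (1 - (-9/17))
S = 36 / (26/17)
S = 306/13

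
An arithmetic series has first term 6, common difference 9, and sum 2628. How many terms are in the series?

Using S = n/2 × [2a + (n-1)d]
2628 = n/2 × [2(6) + (n-1)(9)]
2628 = n/2 × [12 + 9n - 9]
5256 = n × [3 + 9n]
9n² + (3)n - 5256 = 0
Discriminant: Δ = (3)² - 4(9)(-5256) = 9 + 189216 = 189225
√Δ = 435
n = [-(3) + √Δ] / (2·9) = (-3 + 435) / 18 = 432 / 18 = 24
(The negative root is discarded since n must be a positive integer.)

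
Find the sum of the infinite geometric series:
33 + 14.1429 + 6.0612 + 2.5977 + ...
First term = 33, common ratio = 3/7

For |r| < 1, S = a / (1 - r)
S = 33 / (1 - (3/7))
S = 33 / (4/7)
S = 231/4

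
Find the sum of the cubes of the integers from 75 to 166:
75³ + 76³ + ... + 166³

Use ∑_{k=1}^{n} k³ = [n(n+1)/2]², then subtract the first 74 terms.
∑_{k=1}^{166} k³ = [166×167/2]² = 13861² = 192127321
∑_{k=1}^{74} k³ = [74×75/2]² = 2775² = 7700625
∑_{k=75}^{166} k³ = 192127321 - 7700625 = 184426696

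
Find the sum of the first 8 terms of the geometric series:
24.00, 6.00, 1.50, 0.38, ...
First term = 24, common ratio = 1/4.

Sₙ = a(1 - rⁿ) / (1 - r)
S_8 = 24(1 - (1/4)^8) / (1 - (1/4))
S_8 = 24(1 - (1/65536)) / (3/4)
S_8 = 65535/2048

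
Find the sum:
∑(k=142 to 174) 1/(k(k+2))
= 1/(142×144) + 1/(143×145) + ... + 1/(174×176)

Partial fractions: 1/(k(k+2)) = (1/2)[1/k - 1/(k+2)]
Telescoping leaves the first two and last two terms:
= (1/2)[1/142 + 1/143 - 1/175 - 1/176]
= 75027/56856800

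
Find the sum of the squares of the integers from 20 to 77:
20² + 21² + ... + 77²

Use ∑_{k=1}^{n} k² = n(n+1)(2n+1)/6, then subtract the first 19 terms.
∑_{k=1}^{77} k² = 77×78×155/6 = 155155
∑_{k=1}^{19} k² = 19×20×39/6 = 2470
∑_{k=20}^{77} k² = 155155 - 2470 = 152685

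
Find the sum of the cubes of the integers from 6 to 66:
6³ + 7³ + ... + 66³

Use ∑_{k=1}^{n} k³ = [n(n+1)/2]², then subtract the first 5 terms.
∑_{k=1}^{66} k³ = [66×67/2]² = 2211² = 4888521
∑_{k=1}^{5} k³ = [5×6/2]² = 15² = 225
∑_{k=6}^{66} k³ = 4888521 - 225 = 4888296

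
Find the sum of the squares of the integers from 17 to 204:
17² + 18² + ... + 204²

Use ∑_{k=1}^{n} k² = n(n+1)(2n+1)/6, then subtract the first 16 terms.
∑_{k=1}^{204} k² = 204×205×409/6 = 2850730
∑_{k=1}^{16} k² = 16×17×33/6 = 1496
∑_{k=17}^{204} k² = 2850730 - 1496 = 2849234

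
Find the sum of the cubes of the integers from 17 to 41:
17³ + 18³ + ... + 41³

Use ∑_{k=1}^{n} k³ = [n(n+1)/2]², then subtract the first 16 terms.
∑_{k=1}^{41} k³ = [41×42/2]² = 861² = 741321
∑_{k=1}^{16} k³ = [16×17/2]² = 136² = 18496
∑_{k=17}^{41} k³ = 741321 - 18496 = 722825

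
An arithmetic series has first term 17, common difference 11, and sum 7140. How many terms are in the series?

Using S = n/2 × [2a + (n-1)d]
7140 = n/2 × [2(17) + (n-1)(11)]
7140 = n/2 × [34 + 11n - 11]
14280 = n × [23 + 11n]
11n² + (23)n - 14280 = 0
Discriminant: Δ = (23)² - 4(11)(-14280) = 529 + 628320 = 628849
√Δ = 793
n = [-(23) + √Δ] / (2·11) = (-23 + 793) / 22 = 770 / 22 = 35
(The negative root is discarded since n must be a positive integer.)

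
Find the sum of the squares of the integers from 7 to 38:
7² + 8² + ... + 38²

Use ∑_{k=1}^{n} k² = n(n+1)(2n+1)/6, then subtract the first 6 terms.
∑_{k=1}^{38} k² = 38×39×77/6 = 19019
∑_{k=1}^{6} k² = 6×7×13/6 = 91
∑_{k=7}^{38} k² = 19019 - 91 = 18928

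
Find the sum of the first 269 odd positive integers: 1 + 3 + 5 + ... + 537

Sum of first n odd numbers = n²
= 269²
= 72361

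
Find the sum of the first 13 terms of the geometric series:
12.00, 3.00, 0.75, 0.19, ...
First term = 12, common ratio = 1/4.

Sₙ = a(1 - rⁿ) / (1 - r)
S_13 = 12(1 - (1/4)^13) / (1 - (1/4))
S_13 = 12(1 - (1/67108864)) / (3/4)
S_13 = 67108863/4194304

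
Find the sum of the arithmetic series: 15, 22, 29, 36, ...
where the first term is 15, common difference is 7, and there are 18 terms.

Sₙ = n/2 × (first + last)
Last term = a + (n-1)d = 15 + (18-1)×7 = 134
S_18 = 18/2 × (15 + 134)
S_18 = 18/2 × 149 = 1341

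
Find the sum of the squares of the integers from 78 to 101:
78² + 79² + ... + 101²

Use ∑_{k=1}^{n} k² = n(n+1)(2n+1)/6, then subtract the first 77 terms.
∑_{k=1}^{101} k² = 101×102×203/6 = 348551
∑_{k=1}^{77} k² = 77×78×155/6 = 155155
∑_{k=78}^{101} k² = 348551 - 155155 = 193396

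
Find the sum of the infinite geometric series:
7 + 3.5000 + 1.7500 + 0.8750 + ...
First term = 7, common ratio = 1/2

For |r| < 1, S = a / (1 - r)
S = 7 / (1 - (1/2))
S = 7 / (1/2)
S = 14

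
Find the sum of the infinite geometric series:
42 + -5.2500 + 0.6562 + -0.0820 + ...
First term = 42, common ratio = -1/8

For |r| < 1, S = a / (1 - r)
S = 42 / (1 - (-1/8))
S = 42 / (9/8)
S = 112/3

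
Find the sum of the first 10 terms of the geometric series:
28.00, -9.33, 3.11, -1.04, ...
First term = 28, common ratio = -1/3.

Sₙ = a(1 - rⁿ) / (1 - r)
S_10 = 28(1 - (-1/3)^10) / (1 - (-1/3))
S_10 = 28(1 - (1/59049)) / (4/3)
S_10 = 413336/19683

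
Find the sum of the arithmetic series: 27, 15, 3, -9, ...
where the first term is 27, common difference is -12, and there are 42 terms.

Sₙ = n/2 × (first + last)
Last term = a + (n-1)d = 27 + (42-1)×(-12) = -465
S_42 = 42/2 × (27 + (-465))
S_42 = 42/2 × (-438) = -9198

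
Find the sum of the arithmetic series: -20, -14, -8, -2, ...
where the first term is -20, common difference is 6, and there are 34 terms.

Sₙ = n/2 × (first + last)
Last term = a + (n-1)d = -20 + (34-1)×6 = 178
S_34 = 34/2 × (-20 + 178)
S_34 = 34/2 × 158 = 2686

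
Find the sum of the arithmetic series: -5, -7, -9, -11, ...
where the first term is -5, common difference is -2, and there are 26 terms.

Sₙ = n/2 × (first + last)
Last term = a + (n-1)d = -5 + (26-1)×(-2) = -55
S_26 = 26/2 × (-5 + (-55))
S_26 = 26/2 × (-60) = -780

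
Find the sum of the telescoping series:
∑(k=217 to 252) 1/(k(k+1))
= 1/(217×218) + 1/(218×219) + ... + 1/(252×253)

Partial fractions: 1/(k(k+1)) = 1/k - 1/(k+1)
The series telescopes:
= (1/217 - 1/218) + (1/218 - 1/219) + ... + (1/252 - 1/253)
= 1/217 - 1/253
= 36/54901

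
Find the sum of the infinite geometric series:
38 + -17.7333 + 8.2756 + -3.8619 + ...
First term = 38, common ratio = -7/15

For |r| < 1, S = a / (1 - r)
S = 38 / (1 - (-7/15))
S = 38 / (22/15)
S = 285/11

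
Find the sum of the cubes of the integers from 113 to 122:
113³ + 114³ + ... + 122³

Use ∑_{k=1}^{n} k³ = [n(n+1)/2]², then subtract the first 112 terms.
∑_{k=1}^{122} k³ = [122×123/2]² = 7503² = 56295009
∑_{k=1}^{112} k³ = [112×113/2]² = 6328² = 40043584
∑_{k=113}^{122} k³ = 56295009 - 40043584 = 16251425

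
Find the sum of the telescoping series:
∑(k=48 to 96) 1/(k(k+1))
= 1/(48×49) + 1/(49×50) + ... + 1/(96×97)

Partial fractions: 1/(k(k+1)) = 1/k - 1/(k+1)
The series telescopes:
= (1/48 - 1/49) + (1/49 - 1/50) + ... + (1/96 - 1/97)
= 1/48 - 1/97
= 49/4656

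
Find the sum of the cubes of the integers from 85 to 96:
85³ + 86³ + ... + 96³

Use ∑_{k=1}^{n} k³ = [n(n+1)/2]², then subtract the first 84 terms.
∑_{k=1}^{96} k³ = [96×97/2]² = 4656² = 21678336
∑_{k=1}^{84} k³ = [84×85/2]² = 3570² = 12744900
∑_{k=85}^{96} k³ = 21678336 - 12744900 = 8933436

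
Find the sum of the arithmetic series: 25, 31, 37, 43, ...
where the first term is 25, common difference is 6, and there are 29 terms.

Sₙ = n/2 × (first + last)
Last term = a + (n-1)d = 25 + (29-1)×6 = 193
S_29 = 29/2 × (25 + 193)
S_29 = 29/2 × 218 = 3161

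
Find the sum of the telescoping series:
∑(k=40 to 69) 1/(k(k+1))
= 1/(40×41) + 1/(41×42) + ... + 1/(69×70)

Partial fractions: 1/(k(k+1)) = 1/k - 1/(k+1)
The series telescopes:
= (1/40 - 1/41) + (1/41 - 1/42) + ... + (1/69 - 1/70)
= 1/40 - 1/70
= 3/280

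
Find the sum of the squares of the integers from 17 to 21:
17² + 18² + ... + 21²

Use ∑_{k=1}^{n} k² = n(n+1)(2n+1)/6, then subtract the first 16 terms.
∑_{k=1}^{21} k² = 21×22×43/6 = 3311
∑_{k=1}^{16} k² = 16×17×33/6 = 1496
∑_{k=17}^{21} k² = 3311 - 1496 = 1815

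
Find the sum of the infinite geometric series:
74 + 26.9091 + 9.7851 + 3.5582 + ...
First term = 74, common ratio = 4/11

For |r| < 1, S = a / (1 - r)
S = 74 / (1 - (4/11))
S = 74 / (7/11)
S = 814/7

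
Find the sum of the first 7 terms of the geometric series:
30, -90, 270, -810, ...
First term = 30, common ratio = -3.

Sₙ = a(1 - rⁿ) / (1 - r)
S_7 = 30(1 - (-3)^7) / (1 - (-3))
S_7 = 30(1 - (-2187)) / (4)
S_7 = 16410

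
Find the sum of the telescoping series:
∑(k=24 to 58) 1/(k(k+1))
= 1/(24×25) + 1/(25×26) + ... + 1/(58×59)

Partial fractions: 1/(k(k+1)) = 1/k - 1/(k+1)
The series telescopes:
= (1/24 - 1/25) + (1/25 - 1/26) + ... + (1/58 - 1/59)
= 1/24 - 1/59
= 35/1416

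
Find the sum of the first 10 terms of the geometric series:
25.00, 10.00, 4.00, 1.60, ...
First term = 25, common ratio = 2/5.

Sₙ = a(1 - rⁿ) / (1 - r)
S_10 = 25(1 - (2/5)^10) / (1 - (2/5))
S_10 = 25(1 - (1024/9765625)) / (3/5)
S_10 = 3254867/78125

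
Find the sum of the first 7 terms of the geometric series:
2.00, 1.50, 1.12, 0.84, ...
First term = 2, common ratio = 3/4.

Sₙ = a(1 - rⁿ) / (1 - r)
S_7 = 2(1 - (3/4)^7) / (1 - (3/4))
S_7 = 2(1 - (2187/16384)) / (1/4)
S_7 = 14197/2048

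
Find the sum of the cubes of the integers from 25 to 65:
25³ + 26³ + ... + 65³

Use ∑_{k=1}^{n} k³ = [n(n+1)/2]², then subtract the first 24 terms.
∑_{k=1}^{65} k³ = [65×66/2]² = 2145² = 4601025
∑_{k=1}^{24} k³ = [24×25/2]² = 300² = 90000
∑_{k=25}^{65} k³ = 4601025 - 90000 = 4511025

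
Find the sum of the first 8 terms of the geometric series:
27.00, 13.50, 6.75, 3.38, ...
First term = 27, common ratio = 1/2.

Sₙ = a(1 - rⁿ) / (1 - r)
S_8 = 27(1 - (1/2)^8) / (1 - (1/2))
S_8 = 27(1 - (1/256)) / (1/2)
S_8 = 6885/128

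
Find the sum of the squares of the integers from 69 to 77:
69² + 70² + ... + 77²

Use ∑_{k=1}^{n} k² = n(n+1)(2n+1)/6, then subtract the first 68 terms.
∑_{k=1}^{77} k² = 77×78×155/6 = 155155
∑_{k=1}^{68} k² = 68×69×137/6 = 107134
∑_{k=69}^{77} k² = 155155 - 107134 = 48021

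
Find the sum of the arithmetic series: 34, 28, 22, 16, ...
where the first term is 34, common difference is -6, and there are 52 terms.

Sₙ = n/2 × (first + last)
Last term = a + (n-1)d = 34 + (52-1)×(-6) = -272
S_52 = 52/2 × (34 + (-272))
S_52 = 52/2 × (-238) = -6188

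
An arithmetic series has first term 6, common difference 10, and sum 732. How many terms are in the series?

Using S = n/2 × [2a + (n-1)d]
732 = n/2 × [2(6) + (n-1)(10)]
732 = n/2 × [12 + 10n - 10]
1464 = n × [2 + 10n]
10n² + (2)n - 1464 = 0
Discriminant: Δ = (2)² - 4(10)(-1464) = 4 + 58560 = 58564
√Δ = 242
n = [-(2) + √Δ] / (2·10) = (-2 + 242) / 20 = 240 / 20 = 12
(The negative root is discarded since n must be a positive integer.)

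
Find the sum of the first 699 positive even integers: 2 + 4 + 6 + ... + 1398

Sum of first n even numbers = n(n+1)
= 699×700
= 489300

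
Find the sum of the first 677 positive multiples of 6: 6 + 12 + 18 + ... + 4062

Factor out 6: = 6(1 + 2 + ... + 677) = 6 × n(n+1)/2
= 6 × 677×678/2
= 6 × 229503
= 1377018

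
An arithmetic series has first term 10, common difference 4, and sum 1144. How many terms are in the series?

Using S = n/2 × [2a + (n-1)d]
1144 = n/2 × [2(10) + (n-1)(4)]
1144 = n/2 × [20 + 4n - 4]
2288 = n × [16 + 4n]
4n² + (16)n - 2288 = 0
Discriminant: Δ = (16)² - 4(4)(-2288) = 256 + 36608 = 36864
√Δ = 192
n = [-(16) + √Δ] / (2·4) = (-16 + 192) / 8 = 176 / 8 = 22
(The negative root is discarded since n must be a positive integer.)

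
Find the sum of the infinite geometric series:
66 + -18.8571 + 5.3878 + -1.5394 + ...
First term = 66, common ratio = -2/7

For |r| < 1, S = a / (1 - r)
S = 66 / (1 - (-2/7))
S = 66 / (9/7)
S = 154/3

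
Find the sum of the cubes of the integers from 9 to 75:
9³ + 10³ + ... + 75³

Use ∑_{k=1}^{n} k³ = [n(n+1)/2]², then subtract the first 8 terms.
∑_{k=1}^{75} k³ = [75×76/2]² = 2850² = 8122500
∑_{k=1}^{8} k³ = [8×9/2]² = 36² = 1296
∑_{k=9}^{75} k³ = 8122500 - 1296 = 8121204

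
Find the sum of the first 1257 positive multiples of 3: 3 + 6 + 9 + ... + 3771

Factor out 3: = 3(1 + 2 + ... + 1257) = 3 × n(n+1)/2
= 3 × 1257×1258/2
= 3 × 790653
= 2371959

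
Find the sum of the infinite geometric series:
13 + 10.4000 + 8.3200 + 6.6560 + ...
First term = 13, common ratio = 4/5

For |r| < 1, S = a / (1 - r)
S = 13 / (1 - (4/5))
S = 13 / (1/5)
S = 65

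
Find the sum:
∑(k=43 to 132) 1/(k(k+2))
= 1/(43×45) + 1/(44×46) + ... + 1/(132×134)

Partial fractions: 1/(k(k+2)) = (1/2)[1/k - 1/(k+2)]
Telescoping leaves the first two and last two terms:
= (1/2)[1/43 + 1/44 - 1/133 - 1/134]
= 522675/33719224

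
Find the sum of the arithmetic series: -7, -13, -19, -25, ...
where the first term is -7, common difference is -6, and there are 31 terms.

Sₙ = n/2 × (first + last)
Last term = a + (n-1)d = -7 + (31-1)×(-6) = -187
S_31 = 31/2 × (-7 + (-187))
S_31 = 31/2 × (-194) = -3007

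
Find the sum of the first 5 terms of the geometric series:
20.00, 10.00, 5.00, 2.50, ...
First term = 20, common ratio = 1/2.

Sₙ = a(1 - rⁿ) / (1 - r)
S_5 = 20(1 - (1/2)^5) / (1 - (1/2))
S_5 = 20(1 - (1/32)) / (1/2)
S_5 = 155/4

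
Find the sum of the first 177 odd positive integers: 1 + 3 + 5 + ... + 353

Sum of first n odd numbers = n²
= 177²
= 31329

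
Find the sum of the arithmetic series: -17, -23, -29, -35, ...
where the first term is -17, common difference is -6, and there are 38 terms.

Sₙ = n/2 × (first + last)
Last term = a + (n-1)d = -17 + (38-1)×(-6) = -239
S_38 = 38/2 × (-17 + (-239))
S_38 = 38/2 × (-256) = -4864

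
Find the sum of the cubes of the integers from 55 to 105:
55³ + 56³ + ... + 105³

Use ∑_{k=1}^{n} k³ = [n(n+1)/2]², then subtract the first 54 terms.
∑_{k=1}^{105} k³ = [105×106/2]² = 5565² = 30969225
∑_{k=1}^{54} k³ = [54×55/2]² = 1485² = 2205225
∑_{k=55}^{105} k³ = 30969225 - 2205225 = 28764000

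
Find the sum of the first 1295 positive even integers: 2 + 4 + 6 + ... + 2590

Sum of first n even numbers = n(n+1)
= 1295×1296
= 1678320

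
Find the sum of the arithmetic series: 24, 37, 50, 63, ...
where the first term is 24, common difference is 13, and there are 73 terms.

Sₙ = n/2 × (first + last)
Last term = a + (n-1)d = 24 + (73-1)×13 = 960
S_73 = 73/2 × (24 + 960)
S_73 = 73/2 × 984 = 35916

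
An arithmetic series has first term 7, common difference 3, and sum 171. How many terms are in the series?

Using S = n/2 × [2a + (n-1)d]
171 = n/2 × [2(7) + (n-1)(3)]
171 = n/2 × [14 + 3n - 3]
342 = n × [11 + 3n]
3n² + (11)n - 342 = 0
Discriminant: Δ = (11)² - 4(3)(-342) = 121 + 4104 = 4225
√Δ = 65
n = [-(11) + √Δ] / (2·3) = (-11 + 65) / 6 = 54 / 6 = 9
(The negative root is discarded since n must be a positive integer.)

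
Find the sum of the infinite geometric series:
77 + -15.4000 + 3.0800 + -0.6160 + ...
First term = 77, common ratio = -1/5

For |r| < 1, S = a / (1 - r)
S = 77 / (1 - (-1/5))
S = 77 / (6/5)
S = 385/6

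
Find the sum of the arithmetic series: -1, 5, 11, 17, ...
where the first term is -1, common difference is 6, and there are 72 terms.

Sₙ = n/2 × (first + last)
Last term = a + (n-1)d = -1 + (72-1)×6 = 425
S_72 = 72/2 × (-1 + 425)
S_72 = 72/2 × 424 = 15264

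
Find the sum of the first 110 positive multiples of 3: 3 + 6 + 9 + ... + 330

Factor out 3: = 3(1 + 2 + ... + 110) = 3 × n(n+1)/2
= 3 × 110×111/2
= 3 × 6105
= 18315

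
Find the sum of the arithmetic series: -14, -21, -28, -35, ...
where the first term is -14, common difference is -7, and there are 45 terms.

Sₙ = n/2 × (first + last)
Last term = a + (n-1)d = -14 + (45-1)×(-7) = -322
S_45 = 45/2 × (-14 + (-322))
S_45 = 45/2 × (-336) = -7560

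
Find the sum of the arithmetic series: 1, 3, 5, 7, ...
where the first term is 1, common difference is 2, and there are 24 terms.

Sₙ = n/2 × (first + last)
Last term = a + (n-1)d = 1 + (24-1)×2 = 47
S_24 = 24/2 × (1 + 47)
S_24 = 24/2 × 48 = 576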